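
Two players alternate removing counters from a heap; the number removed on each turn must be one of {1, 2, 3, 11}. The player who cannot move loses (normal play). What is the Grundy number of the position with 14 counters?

2

G(0) = 0
G(1) = mex{0} = 1
G(2) = mex{1,0} = 2
G(3) = mex{2,1,0} = 3
G(4) = mex{3,2,1} = 0
G(5) = mex{0,3,2} = 1
G(6) = mex{1,0,3} = 2
G(7) = mex{2,1,0} = 3
G(8) = mex{3,2,1} = 0
G(9) = mex{0,3,2} = 1
G(10) = mex{1,0,3} = 2
G(11) = mex{2,1,0,0} = 3
G(12) = mex{3,2,1,1} = 0
G(13) = mex{0,3,2,2} = 1
G(14) = mex{1,0,3,3} = 2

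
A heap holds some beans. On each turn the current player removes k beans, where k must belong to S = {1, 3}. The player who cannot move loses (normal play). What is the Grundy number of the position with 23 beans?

1

n :  0  1  2  3  4  5  6  7  8  9 10 11 12 13 14 15 16 17 18 19 20 21 22 23
G :  0  1  0  1  0  1  0  1  0  1  0  1  0  1  0  1  0  1  0  1  0  1  0  1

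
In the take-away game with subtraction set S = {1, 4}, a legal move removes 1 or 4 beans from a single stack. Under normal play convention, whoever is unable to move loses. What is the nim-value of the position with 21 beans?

1

n :  0  1  2  3  4  5  6  7  8  9 10 11 12 13 14 15 16 17 18 19 20 21
G :  0  1  0  1  2  0  1  0  1  2  0  1  0  1  2  0  1  0  1  2  0  1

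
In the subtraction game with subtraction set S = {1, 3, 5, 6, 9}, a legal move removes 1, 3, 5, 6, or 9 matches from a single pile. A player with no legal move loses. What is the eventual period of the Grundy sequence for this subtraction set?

G(0) = 0
G(1) = mex{0} = 1
G(2) = mex{1} = 0
G(3) = mex{0,0} = 1
G(4) = mex{1,1} = 0
G(5) = mex{0,0,0} = 1
G(6) = mex{1,1,1,0} = 2
G(7) = mex{2,0,0,1} = 3
G(8) = mex{3,1,1,0} = 2
G(9) = mex{2,2,0,1,0} = 3
G(10) = mex{3,3,1,0,1} = 2
G(11) = mex{2,2,2,1,0} = 3
G(12) = mex{3,3,3,2,1} = 0
G(13) = mex{0,2,2,3,0} = 1
G(14) = mex{1,3,3,2,1} = 0
G(15) = mex{0,0,2,3,2} = 1
G(16) = mex{1,1,3,2,3} = 0
G(17) = mex{0,0,0,3,2} = 1
G(18) = mex{1,1,1,0,3} = 2
G(19) = mex{2,0,0,1,2} = 3
G(20) = mex{3,1,1,0,3} = 2
G(21) = mex{2,2,0,1,0} = 3
G(22) = mex{3,3,1,0,1} = 2
G(23) = mex{2,2,2,1,0} = 3
G(24) = mex{3,3,3,2,1} = 0
G(25) = mex{0,2,2,3,0} = 1
G(n+12) = G(n) holds for n = 0,…,8 (a full window of length max(S) = 9), so the sequence is purely periodic with period 12.

12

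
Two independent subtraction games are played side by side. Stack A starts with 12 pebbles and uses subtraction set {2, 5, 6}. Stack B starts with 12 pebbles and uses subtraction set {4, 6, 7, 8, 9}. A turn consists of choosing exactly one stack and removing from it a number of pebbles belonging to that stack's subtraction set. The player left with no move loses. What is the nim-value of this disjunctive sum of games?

Stack A, S = {2, 5, 6}:
G(0) = 0
G(1) = mex{} = 0
G(2) = mex{0} = 1
G(3) = mex{0} = 1
G(4) = mex{1} = 0
G(5) = mex{1,0} = 2
G(6) = mex{0,0,0} = 1
G(7) = mex{2,1,0} = 3
G(8) = mex{1,1,1} = 0
G(9) = mex{3,0,1} = 2
G(10) = mex{0,2,0} = 1
G(11) = mex{2,1,2} = 0
G(12) = mex{1,3,1} = 0
G_A(12) = 0.
Stack B, S = {4, 6, 7, 8, 9}:
G(0) = 0
G(1) = mex{} = 0
G(2) = mex{} = 0
G(3) = mex{} = 0
G(4) = mex{0} = 1
G(5) = mex{0} = 1
G(6) = mex{0,0} = 1
G(7) = mex{0,0,0} = 1
G(8) = mex{1,0,0,0} = 2
G(9) = mex{1,0,0,0,0} = 2
G(10) = mex{1,1,0,0,0} = 2
G(11) = mex{1,1,1,0,0} = 2
G(12) = mex{2,1,1,1,0} = 3
G_B(12) = 3.
Combined Grundy value = 0 ⊕ 3 = 3.

3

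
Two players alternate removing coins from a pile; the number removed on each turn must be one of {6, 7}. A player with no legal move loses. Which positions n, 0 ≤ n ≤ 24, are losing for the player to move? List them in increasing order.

n :  0  1  2  3  4  5  6  7  8  9 10 11 12 13 14 15 16 17 18 19 20 21 22 23 24
G :  0  0  0  0  0  0  1  1  1  1  1  1  2  0  0  0  0  0  0  1  1  1  1  1  1
P-positions are exactly the n with G(n) = 0.

0, 1, 2, 3, 4, 5, 13, 14, 15, 16, 17, 18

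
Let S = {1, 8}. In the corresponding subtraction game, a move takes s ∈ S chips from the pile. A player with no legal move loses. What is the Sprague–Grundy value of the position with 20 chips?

0

n :  0  1  2  3  4  5  6  7  8  9 10 11 12 13 14 15 16 17 18 19 20
G :  0  1  0  1  0  1  0  1  2  0  1  0  1  0  1  0  1  2  0  1  0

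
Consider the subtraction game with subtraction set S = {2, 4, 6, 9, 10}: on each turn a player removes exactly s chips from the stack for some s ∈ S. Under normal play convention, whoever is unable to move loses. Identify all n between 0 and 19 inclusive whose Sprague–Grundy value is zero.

n :  0  1  2  3  4  5  6  7  8  9 10 11 12 13 14 15 16 17 18 19
G :  0  0  1  1  2  2  3  3  0  4  1  5  2  0  3  1  0  2  1  3
P-positions are exactly the n with G(n) = 0.

0, 1, 8, 13, 16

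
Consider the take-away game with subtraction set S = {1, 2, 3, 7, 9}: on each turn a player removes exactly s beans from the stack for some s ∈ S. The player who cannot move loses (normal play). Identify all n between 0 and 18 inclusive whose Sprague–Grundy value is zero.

0, 4, 8, 12, 16

G(0) = 0
G(1) = mex{0} = 1
G(2) = mex{1,0} = 2
G(3) = mex{2,1,0} = 3
G(4) = mex{3,2,1} = 0
G(5) = mex{0,3,2} = 1
G(6) = mex{1,0,3} = 2
G(7) = mex{2,1,0,0} = 3
G(8) = mex{3,2,1,1} = 0
G(9) = mex{0,3,2,2,0} = 1
G(10) = mex{1,0,3,3,1} = 2
G(11) = mex{2,1,0,0,2} = 3
G(12) = mex{3,2,1,1,3} = 0
G(13) = mex{0,3,2,2,0} = 1
G(14) = mex{1,0,3,3,1} = 2
G(15) = mex{2,1,0,0,2} = 3
G(16) = mex{3,2,1,1,3} = 0
G(17) = mex{0,3,2,2,0} = 1
G(18) = mex{1,0,3,3,1} = 2
P-positions are exactly the n with G(n) = 0.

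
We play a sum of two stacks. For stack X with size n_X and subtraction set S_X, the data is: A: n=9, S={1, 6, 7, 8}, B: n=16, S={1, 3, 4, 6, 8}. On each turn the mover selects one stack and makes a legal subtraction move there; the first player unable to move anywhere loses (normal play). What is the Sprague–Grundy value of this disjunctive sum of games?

Stack A, S = {1, 6, 7, 8}:
G(0) = 0
G(1) = mex{0} = 1
G(2) = mex{1} = 0
G(3) = mex{0} = 1
G(4) = mex{1} = 0
G(5) = mex{0} = 1
G(6) = mex{1,0} = 2
G(7) = mex{2,1,0} = 3
G(8) = mex{3,0,1,0} = 2
G(9) = mex{2,1,0,1} = 3
G_A(9) = 3.
Stack B, S = {1, 3, 4, 6, 8}:
G(0) = 0
G(1) = mex{0} = 1
G(2) = mex{1} = 0
G(3) = mex{0,0} = 1
G(4) = mex{1,1,0} = 2
G(5) = mex{2,0,1} = 3
G(6) = mex{3,1,0,0} = 2
G(7) = mex{2,2,1,1} = 0
G(8) = mex{0,3,2,0,0} = 1
G(9) = mex{1,2,3,1,1} = 0
G(10) = mex{0,0,2,2,0} = 1
G(11) = mex{1,1,0,3,1} = 2
G(12) = mex{2,0,1,2,2} = 3
G(13) = mex{3,1,0,0,3} = 2
G(14) = mex{2,2,1,1,2} = 0
G(15) = mex{0,3,2,0,0} = 1
G(16) = mex{1,2,3,1,1} = 0
G_B(16) = 0.
Combined Grundy value = 3 ⊕ 0 = 3.

3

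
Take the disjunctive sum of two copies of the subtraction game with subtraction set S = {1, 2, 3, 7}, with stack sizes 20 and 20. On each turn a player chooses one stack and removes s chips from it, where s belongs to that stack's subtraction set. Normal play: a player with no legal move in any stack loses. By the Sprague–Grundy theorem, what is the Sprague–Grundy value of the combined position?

0

All stacks use S = {1, 2, 3, 7}:
n :  0  1  2  3  4  5  6  7  8  9 10 11 12 13 14 15 16 17 18 19 20
G :  0  1  2  3  0  1  2  3  0  1  2  3  0  1  2  3  0  1  2  3  0
Stack A: G(20) = 0.
Stack B: G(20) = 0.
Combined Grundy value = 0 ⊕ 0 = 0.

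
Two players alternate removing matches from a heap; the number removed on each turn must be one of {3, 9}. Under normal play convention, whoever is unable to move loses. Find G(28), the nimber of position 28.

G(0) = 0
G(1) = mex{} = 0
G(2) = mex{} = 0
G(3) = mex{0} = 1
G(4) = mex{0} = 1
G(5) = mex{0} = 1
G(6) = mex{1} = 0
G(7) = mex{1} = 0
G(8) = mex{1} = 0
G(9) = mex{0,0} = 1
G(10) = mex{0,0} = 1
G(11) = mex{0,0} = 1
G(12) = mex{1,1} = 0
G(13) = mex{1,1} = 0
G(14) = mex{1,1} = 0
G(15) = mex{0,0} = 1
G(16) = mex{0,0} = 1
G(17) = mex{0,0} = 1
G(18) = mex{1,1} = 0
G(19) = mex{1,1} = 0
G(20) = mex{1,1} = 0
G(21) = mex{0,0} = 1
G(22) = mex{0,0} = 1
G(23) = mex{0,0} = 1
G(24) = mex{1,1} = 0
G(25) = mex{1,1} = 0
G(26) = mex{1,1} = 0
G(27) = mex{0,0} = 1
G(28) = mex{0,0} = 1

1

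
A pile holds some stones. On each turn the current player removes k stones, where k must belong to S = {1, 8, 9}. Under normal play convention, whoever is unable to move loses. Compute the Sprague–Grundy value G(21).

1

G(0) = 0
G(1) = mex{0} = 1
G(2) = mex{1} = 0
G(3) = mex{0} = 1
G(4) = mex{1} = 0
G(5) = mex{0} = 1
G(6) = mex{1} = 0
G(7) = mex{0} = 1
G(8) = mex{1,0} = 2
G(9) = mex{2,1,0} = 3
G(10) = mex{3,0,1} = 2
G(11) = mex{2,1,0} = 3
G(12) = mex{3,0,1} = 2
G(13) = mex{2,1,0} = 3
G(14) = mex{3,0,1} = 2
G(15) = mex{2,1,0} = 3
G(16) = mex{3,2,1} = 0
G(17) = mex{0,3,2} = 1
G(18) = mex{1,2,3} = 0
G(19) = mex{0,3,2} = 1
G(20) = mex{1,2,3} = 0
G(21) = mex{0,3,2} = 1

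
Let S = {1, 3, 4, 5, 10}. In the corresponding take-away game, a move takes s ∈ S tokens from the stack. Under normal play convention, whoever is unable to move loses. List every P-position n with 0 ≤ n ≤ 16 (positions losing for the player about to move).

0, 2, 8, 14, 16

n :  0  1  2  3  4  5  6  7  8  9 10 11 12 13 14 15 16
G :  0  1  0  1  2  3  2  3  0  1  4  5  2  3  0  1  0
P-positions are exactly the n with G(n) = 0.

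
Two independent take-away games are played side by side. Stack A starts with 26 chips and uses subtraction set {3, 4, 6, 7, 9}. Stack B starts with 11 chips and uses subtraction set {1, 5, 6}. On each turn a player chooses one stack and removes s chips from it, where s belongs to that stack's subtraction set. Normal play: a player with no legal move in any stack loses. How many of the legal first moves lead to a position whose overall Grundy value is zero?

0

Stack A, S = {3, 4, 6, 7, 9}:
n :  0  1  2  3  4  5  6  7  8  9 10 11 12 13 14 15 16 17 18 19 20 21 22 23 24 25 26
G :  0  0  0  1  1  1  2  2  2  3  3  3  0  0  0  1  1  1  2  2  2  3  3  3  0  0  0
G_A(26) = 0.
Stack B, S = {1, 5, 6}:
G(0) = 0
G(1) = mex{0} = 1
G(2) = mex{1} = 0
G(3) = mex{0} = 1
G(4) = mex{1} = 0
G(5) = mex{0,0} = 1
G(6) = mex{1,1,0} = 2
G(7) = mex{2,0,1} = 3
G(8) = mex{3,1,0} = 2
G(9) = mex{2,0,1} = 3
G(10) = mex{3,1,0} = 2
G(11) = mex{2,2,1} = 0
G_B(11) = 0.
Combined Grundy value = 0 ⊕ 0 = 0.
A winning move leaves total XOR = 0, i.e. changes one component's Grundy value g to g ⊕ X where X is the current total.
Stack A: target g' = 0⊕0 = 0, but every legal move changes the Grundy value (mex property), so 0 moves.
Stack B: target g' = 0⊕0 = 0, but every legal move changes the Grundy value (mex property), so 0 moves.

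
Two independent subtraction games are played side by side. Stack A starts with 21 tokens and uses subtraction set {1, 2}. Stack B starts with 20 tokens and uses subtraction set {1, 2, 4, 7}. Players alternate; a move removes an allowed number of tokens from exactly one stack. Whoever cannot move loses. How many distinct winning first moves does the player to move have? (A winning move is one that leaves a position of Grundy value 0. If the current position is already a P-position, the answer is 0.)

Stack A, S = {1, 2}:
G(0) = 0
G(1) = mex{0} = 1
G(2) = mex{1,0} = 2
G(3) = mex{2,1} = 0
G(4) = mex{0,2} = 1
G(5) = mex{1,0} = 2
G(6) = mex{2,1} = 0
G(7) = mex{0,2} = 1
G(8) = mex{1,0} = 2
G(9) = mex{2,1} = 0
G(10) = mex{0,2} = 1
G(11) = mex{1,0} = 2
G(12) = mex{2,1} = 0
G(13) = mex{0,2} = 1
G(14) = mex{1,0} = 2
G(15) = mex{2,1} = 0
G(16) = mex{0,2} = 1
G(17) = mex{1,0} = 2
G(18) = mex{2,1} = 0
G(19) = mex{0,2} = 1
G(20) = mex{1,0} = 2
G(21) = mex{2,1} = 0
G_A(21) = 0.
Stack B, S = {1, 2, 4, 7}:
n :  0  1  2  3  4  5  6  7  8  9 10 11 12 13 14 15 16 17 18 19 20
G :  0  1  2  0  1  2  0  1  2  0  1  2  0  1  2  0  1  2  0  1  2
G_B(20) = 2.
Combined Grundy value = 0 ⊕ 2 = 2.
A winning move leaves total XOR = 0, i.e. changes one component's Grundy value g to g ⊕ X where X is the current total.
Stack A: need g' = 0⊕2 = 2. Options: 21−1→G=2, 21−2→G=1. Hits: 1.
Stack B: need g' = 2⊕2 = 0. Options: 20−1→G=1, 20−2→G=0, 20−4→G=1, 20−7→G=1. Hits: 1.

2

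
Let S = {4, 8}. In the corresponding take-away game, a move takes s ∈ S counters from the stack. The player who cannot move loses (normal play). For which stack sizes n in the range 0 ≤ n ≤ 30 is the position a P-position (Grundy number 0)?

0, 1, 2, 3, 12, 13, 14, 15, 24, 25, 26, 27

G(0) = 0
G(1) = mex{} = 0
G(2) = mex{} = 0
G(3) = mex{} = 0
G(4) = mex{0} = 1
G(5) = mex{0} = 1
G(6) = mex{0} = 1
G(7) = mex{0} = 1
G(8) = mex{1,0} = 2
G(9) = mex{1,0} = 2
G(10) = mex{1,0} = 2
G(11) = mex{1,0} = 2
G(12) = mex{2,1} = 0
G(13) = mex{2,1} = 0
G(14) = mex{2,1} = 0
G(15) = mex{2,1} = 0
G(16) = mex{0,2} = 1
G(17) = mex{0,2} = 1
G(18) = mex{0,2} = 1
G(19) = mex{0,2} = 1
G(20) = mex{1,0} = 2
G(21) = mex{1,0} = 2
G(22) = mex{1,0} = 2
G(23) = mex{1,0} = 2
G(24) = mex{2,1} = 0
G(25) = mex{2,1} = 0
G(26) = mex{2,1} = 0
G(27) = mex{2,1} = 0
G(28) = mex{0,2} = 1
G(29) = mex{0,2} = 1
G(30) = mex{0,2} = 1
P-positions are exactly the n with G(n) = 0.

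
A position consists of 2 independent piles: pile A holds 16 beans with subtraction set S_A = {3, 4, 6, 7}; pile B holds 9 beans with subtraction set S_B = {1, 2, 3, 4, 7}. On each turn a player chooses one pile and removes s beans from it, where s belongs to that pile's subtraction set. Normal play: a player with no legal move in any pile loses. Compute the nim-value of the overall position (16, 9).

6

Pile A, S = {3, 4, 6, 7}:
n :  0  1  2  3  4  5  6  7  8  9 10 11 12 13 14 15 16
G :  0  0  0  1  1  1  2  2  2  3  0  0  0  1  1  1  2
G_A(16) = 2.
Pile B, S = {1, 2, 3, 4, 7}:
n : 0 1 2 3 4 5 6 7 8 9
G : 0 1 2 3 4 0 1 2 3 4
G_B(9) = 4.
Combined Grundy value = 2 ⊕ 4 = 6.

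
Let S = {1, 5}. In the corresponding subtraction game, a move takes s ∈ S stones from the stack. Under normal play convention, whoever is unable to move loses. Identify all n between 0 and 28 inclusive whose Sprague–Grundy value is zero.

n :  0  1  2  3  4  5  6  7  8  9 10 11 12 13 14 15 16 17 18 19 20 21 22 23 24 25 26 27 28
G :  0  1  0  1  0  1  0  1  0  1  0  1  0  1  0  1  0  1  0  1  0  1  0  1  0  1  0  1  0
P-positions are exactly the n with G(n) = 0.

0, 2, 4, 6, 8, 10, 12, 14, 16, 18, 20, 22, 24, 26, 28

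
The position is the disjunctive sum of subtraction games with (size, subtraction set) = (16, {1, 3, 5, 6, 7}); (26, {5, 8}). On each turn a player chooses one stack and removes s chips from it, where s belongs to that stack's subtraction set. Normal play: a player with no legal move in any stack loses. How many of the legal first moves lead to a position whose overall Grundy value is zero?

Stack A, S = {1, 3, 5, 6, 7}:
n :  0  1  2  3  4  5  6  7  8  9 10 11 12 13 14 15 16
G :  0  1  0  1  0  1  2  3  2  3  2  3  0  1  0  1  0
G_A(16) = 0.
Stack B, S = {5, 8}:
n :  0  1  2  3  4  5  6  7  8  9 10 11 12 13 14 15 16 17 18 19 20 21 22 23 24 25 26
G :  0  0  0  0  0  1  1  1  1  1  2  2  2  0  0  0  0  0  1  1  1  1  1  2  2  2  0
G_B(26) = 0.
Combined Grundy value = 0 ⊕ 0 = 0.
A winning move leaves total XOR = 0, i.e. changes one component's Grundy value g to g ⊕ X where X is the current total.
Stack A: target g' = 0⊕0 = 0, but every legal move changes the Grundy value (mex property), so 0 moves.
Stack B: target g' = 0⊕0 = 0, but every legal move changes the Grundy value (mex property), so 0 moves.

0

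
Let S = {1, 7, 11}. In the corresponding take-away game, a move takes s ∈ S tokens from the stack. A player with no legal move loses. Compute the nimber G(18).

0

G(0) = 0
G(1) = mex{0} = 1
G(2) = mex{1} = 0
G(3) = mex{0} = 1
G(4) = mex{1} = 0
G(5) = mex{0} = 1
G(6) = mex{1} = 0
G(7) = mex{0,0} = 1
G(8) = mex{1,1} = 0
G(9) = mex{0,0} = 1
G(10) = mex{1,1} = 0
G(11) = mex{0,0,0} = 1
G(12) = mex{1,1,1} = 0
G(13) = mex{0,0,0} = 1
G(14) = mex{1,1,1} = 0
G(15) = mex{0,0,0} = 1
G(16) = mex{1,1,1} = 0
G(17) = mex{0,0,0} = 1
G(18) = mex{1,1,1} = 0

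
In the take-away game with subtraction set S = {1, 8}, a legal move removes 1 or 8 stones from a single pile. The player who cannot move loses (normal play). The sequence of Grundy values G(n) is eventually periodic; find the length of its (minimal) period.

9

G(0) = 0
G(1) = mex{0} = 1
G(2) = mex{1} = 0
G(3) = mex{0} = 1
G(4) = mex{1} = 0
G(5) = mex{0} = 1
G(6) = mex{1} = 0
G(7) = mex{0} = 1
G(8) = mex{1,0} = 2
G(9) = mex{2,1} = 0
G(10) = mex{0,0} = 1
G(11) = mex{1,1} = 0
G(12) = mex{0,0} = 1
G(13) = mex{1,1} = 0
G(14) = mex{0,0} = 1
G(15) = mex{1,1} = 0
G(16) = mex{0,2} = 1
G(17) = mex{1,0} = 2
G(18) = mex{2,1} = 0
G(19) = mex{0,0} = 1
G(n+9) = G(n) holds for n = 0,…,7 (a full window of length max(S) = 8), so the sequence is purely periodic with period 9.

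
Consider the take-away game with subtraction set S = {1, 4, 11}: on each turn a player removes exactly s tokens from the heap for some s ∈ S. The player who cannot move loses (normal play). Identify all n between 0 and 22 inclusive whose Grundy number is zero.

0, 2, 5, 7, 10, 12, 15, 17, 20, 22

n :  0  1  2  3  4  5  6  7  8  9 10 11 12 13 14 15 16 17 18 19 20 21 22
G :  0  1  0  1  2  0  1  0  1  2  0  1  0  1  2  0  1  0  1  2  0  1  0
P-positions are exactly the n with G(n) = 0.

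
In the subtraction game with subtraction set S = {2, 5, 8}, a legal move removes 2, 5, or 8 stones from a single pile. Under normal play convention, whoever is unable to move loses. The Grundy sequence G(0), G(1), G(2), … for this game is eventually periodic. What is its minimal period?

10

G(0) = 0
G(1) = mex{} = 0
G(2) = mex{0} = 1
G(3) = mex{0} = 1
G(4) = mex{1} = 0
G(5) = mex{1,0} = 2
G(6) = mex{0,0} = 1
G(7) = mex{2,1} = 0
G(8) = mex{1,1,0} = 2
G(9) = mex{0,0,0} = 1
G(10) = mex{2,2,1} = 0
G(11) = mex{1,1,1} = 0
G(12) = mex{0,0,0} = 1
G(13) = mex{0,2,2} = 1
G(14) = mex{1,1,1} = 0
G(15) = mex{1,0,0} = 2
G(16) = mex{0,0,2} = 1
G(17) = mex{2,1,1} = 0
G(18) = mex{1,1,0} = 2
G(19) = mex{0,0,0} = 1
G(20) = mex{2,2,1} = 0
G(21) = mex{1,1,1} = 0
G(n+10) = G(n) holds for n = 0,…,7 (a full window of length max(S) = 8), so the sequence is purely periodic with period 10.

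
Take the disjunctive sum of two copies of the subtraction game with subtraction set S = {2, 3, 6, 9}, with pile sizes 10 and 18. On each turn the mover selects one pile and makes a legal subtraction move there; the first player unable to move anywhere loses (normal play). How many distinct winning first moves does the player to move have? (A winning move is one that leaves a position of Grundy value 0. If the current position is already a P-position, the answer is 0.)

All piles use S = {2, 3, 6, 9}:
n :  0  1  2  3  4  5  6  7  8  9 10 11 12 13 14 15 16 17 18
G :  0  0  1  1  2  0  3  1  2  2  3  3  0  0  1  1  2  0  3
Pile A: G(10) = 3.
Pile B: G(18) = 3.
Combined Grundy value = 3 ⊕ 3 = 0.
A winning move leaves total XOR = 0, i.e. changes one component's Grundy value g to g ⊕ X where X is the current total.
Pile A: target g' = 3⊕0 = 3, but every legal move changes the Grundy value (mex property), so 0 moves.
Pile B: target g' = 3⊕0 = 3, but every legal move changes the Grundy value (mex property), so 0 moves.

0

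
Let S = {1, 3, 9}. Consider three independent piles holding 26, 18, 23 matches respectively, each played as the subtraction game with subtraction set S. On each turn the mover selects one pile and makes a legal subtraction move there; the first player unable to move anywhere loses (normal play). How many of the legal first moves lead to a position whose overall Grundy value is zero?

All piles use S = {1, 3, 9}:
G(0) = 0
G(1) = mex{0} = 1
G(2) = mex{1} = 0
G(3) = mex{0,0} = 1
G(4) = mex{1,1} = 0
G(5) = mex{0,0} = 1
G(6) = mex{1,1} = 0
G(7) = mex{0,0} = 1
G(8) = mex{1,1} = 0
G(9) = mex{0,0,0} = 1
G(10) = mex{1,1,1} = 0
G(11) = mex{0,0,0} = 1
G(12) = mex{1,1,1} = 0
G(13) = mex{0,0,0} = 1
G(14) = mex{1,1,1} = 0
G(15) = mex{0,0,0} = 1
G(16) = mex{1,1,1} = 0
G(17) = mex{0,0,0} = 1
G(18) = mex{1,1,1} = 0
G(19) = mex{0,0,0} = 1
G(20) = mex{1,1,1} = 0
G(21) = mex{0,0,0} = 1
G(22) = mex{1,1,1} = 0
G(23) = mex{0,0,0} = 1
G(24) = mex{1,1,1} = 0
G(25) = mex{0,0,0} = 1
G(26) = mex{1,1,1} = 0
Pile A: G(26) = 0.
Pile B: G(18) = 0.
Pile C: G(23) = 1.
Combined Grundy value = 0 ⊕ 0 ⊕ 1 = 1.
A winning move leaves total XOR = 0, i.e. changes one component's Grundy value g to g ⊕ X where X is the current total.
Pile A: need g' = 0⊕1 = 1. Options: 26−1→G=1, 26−3→G=1, 26−9→G=1. Hits: 3.
Pile B: need g' = 0⊕1 = 1. Options: 18−1→G=1, 18−3→G=1, 18−9→G=1. Hits: 3.
Pile C: need g' = 1⊕1 = 0. Options: 23−1→G=0, 23−3→G=0, 23−9→G=0. Hits: 3.

9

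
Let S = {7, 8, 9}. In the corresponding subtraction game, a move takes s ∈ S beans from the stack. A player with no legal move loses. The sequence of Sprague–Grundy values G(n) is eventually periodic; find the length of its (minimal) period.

n :  0  1  2  3  4  5  6  7  8  9 10 11 12 13 14 15 16 17 18 19 20 21 22 23 24 25 26 27 28 29 30 31 32 33
G :  0  0  0  0  0  0  0  1  1  1  1  1  1  1  2  2  0  0  0  0  0  0  0  1  1  1  1  1  1  1  2  2  0  0
G(n+16) = G(n) holds for n = 0,…,8 (a full window of length max(S) = 9), so the sequence is purely periodic with period 16.

16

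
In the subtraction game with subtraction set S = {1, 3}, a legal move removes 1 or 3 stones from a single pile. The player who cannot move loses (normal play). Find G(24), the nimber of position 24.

G(0) = 0
G(1) = mex{0} = 1
G(2) = mex{1} = 0
G(3) = mex{0,0} = 1
G(4) = mex{1,1} = 0
G(5) = mex{0,0} = 1
G(6) = mex{1,1} = 0
G(7) = mex{0,0} = 1
G(8) = mex{1,1} = 0
G(9) = mex{0,0} = 1
G(10) = mex{1,1} = 0
G(11) = mex{0,0} = 1
G(12) = mex{1,1} = 0
G(13) = mex{0,0} = 1
G(14) = mex{1,1} = 0
G(15) = mex{0,0} = 1
G(16) = mex{1,1} = 0
G(17) = mex{0,0} = 1
G(18) = mex{1,1} = 0
G(19) = mex{0,0} = 1
G(20) = mex{1,1} = 0
G(21) = mex{0,0} = 1
G(22) = mex{1,1} = 0
G(23) = mex{0,0} = 1
G(24) = mex{1,1} = 0

0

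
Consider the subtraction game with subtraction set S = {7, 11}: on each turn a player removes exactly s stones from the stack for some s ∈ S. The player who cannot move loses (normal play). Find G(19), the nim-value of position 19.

0

n :  0  1  2  3  4  5  6  7  8  9 10 11 12 13 14 15 16 17 18 19
G :  0  0  0  0  0  0  0  1  1  1  1  1  1  1  2  2  2  2  0  0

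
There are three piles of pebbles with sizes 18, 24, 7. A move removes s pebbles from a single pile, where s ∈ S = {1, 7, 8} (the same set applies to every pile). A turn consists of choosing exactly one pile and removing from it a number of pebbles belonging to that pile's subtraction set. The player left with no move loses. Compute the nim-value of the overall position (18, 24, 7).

All piles use S = {1, 7, 8}:
G(0) = 0
G(1) = mex{0} = 1
G(2) = mex{1} = 0
G(3) = mex{0} = 1
G(4) = mex{1} = 0
G(5) = mex{0} = 1
G(6) = mex{1} = 0
G(7) = mex{0,0} = 1
G(8) = mex{1,1,0} = 2
G(9) = mex{2,0,1} = 3
G(10) = mex{3,1,0} = 2
G(11) = mex{2,0,1} = 3
G(12) = mex{3,1,0} = 2
G(13) = mex{2,0,1} = 3
G(14) = mex{3,1,0} = 2
G(15) = mex{2,2,1} = 0
G(16) = mex{0,3,2} = 1
G(17) = mex{1,2,3} = 0
G(18) = mex{0,3,2} = 1
G(19) = mex{1,2,3} = 0
G(20) = mex{0,3,2} = 1
G(21) = mex{1,2,3} = 0
G(22) = mex{0,0,2} = 1
G(23) = mex{1,1,0} = 2
G(24) = mex{2,0,1} = 3
Pile A: G(18) = 1.
Pile B: G(24) = 3.
Pile C: G(7) = 1.
Combined Grundy value = 1 ⊕ 3 ⊕ 1 = 3.

3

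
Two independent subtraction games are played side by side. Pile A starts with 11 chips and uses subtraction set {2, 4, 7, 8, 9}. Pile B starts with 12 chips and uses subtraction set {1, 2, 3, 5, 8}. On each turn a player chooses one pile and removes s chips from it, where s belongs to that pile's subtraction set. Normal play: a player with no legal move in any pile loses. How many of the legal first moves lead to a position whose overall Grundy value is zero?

Pile A, S = {2, 4, 7, 8, 9}:
G(0) = 0
G(1) = mex{} = 0
G(2) = mex{0} = 1
G(3) = mex{0} = 1
G(4) = mex{1,0} = 2
G(5) = mex{1,0} = 2
G(6) = mex{2,1} = 0
G(7) = mex{2,1,0} = 3
G(8) = mex{0,2,0,0} = 1
G(9) = mex{3,2,1,0,0} = 4
G(10) = mex{1,0,1,1,0} = 2
G(11) = mex{4,3,2,1,1} = 0
G_A(11) = 0.
Pile B, S = {1, 2, 3, 5, 8}:
n :  0  1  2  3  4  5  6  7  8  9 10 11 12
G :  0  1  2  3  0  1  2  3  4  5  0  1  2
G_B(12) = 2.
Combined Grundy value = 0 ⊕ 2 = 2.
A winning move leaves total XOR = 0, i.e. changes one component's Grundy value g to g ⊕ X where X is the current total.
Pile A: need g' = 0⊕2 = 2. Options: 11−2→G=4, 11−4→G=3, 11−7→G=2, 11−8→G=1, 11−9→G=1. Hits: 1.
Pile B: need g' = 2⊕2 = 0. Options: 12−1→G=1, 12−2→G=0, 12−3→G=5, 12−5→G=3, 12−8→G=0. Hits: 2.

3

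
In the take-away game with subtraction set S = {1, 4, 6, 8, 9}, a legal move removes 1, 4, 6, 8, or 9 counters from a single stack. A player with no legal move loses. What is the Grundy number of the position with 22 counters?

G(0) = 0
G(1) = mex{0} = 1
G(2) = mex{1} = 0
G(3) = mex{0} = 1
G(4) = mex{1,0} = 2
G(5) = mex{2,1} = 0
G(6) = mex{0,0,0} = 1
G(7) = mex{1,1,1} = 0
G(8) = mex{0,2,0,0} = 1
G(9) = mex{1,0,1,1,0} = 2
G(10) = mex{2,1,2,0,1} = 3
G(11) = mex{3,0,0,1,0} = 2
G(12) = mex{2,1,1,2,1} = 0
G(13) = mex{0,2,0,0,2} = 1
G(14) = mex{1,3,1,1,0} = 2
G(15) = mex{2,2,2,0,1} = 3
G(16) = mex{3,0,3,1,0} = 2
G(17) = mex{2,1,2,2,1} = 0
G(18) = mex{0,2,0,3,2} = 1
G(19) = mex{1,3,1,2,3} = 0
G(20) = mex{0,2,2,0,2} = 1
G(21) = mex{1,0,3,1,0} = 2
G(22) = mex{2,1,2,2,1} = 0

0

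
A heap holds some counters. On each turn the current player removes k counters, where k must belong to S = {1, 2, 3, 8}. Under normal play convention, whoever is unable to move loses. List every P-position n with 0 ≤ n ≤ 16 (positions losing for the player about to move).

0, 4, 9, 13

n :  0  1  2  3  4  5  6  7  8  9 10 11 12 13 14 15 16
G :  0  1  2  3  0  1  2  3  4  0  1  2  3  0  1  2  3
P-positions are exactly the n with G(n) = 0.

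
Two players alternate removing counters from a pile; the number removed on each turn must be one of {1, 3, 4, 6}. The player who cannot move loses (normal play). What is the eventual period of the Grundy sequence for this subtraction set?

n :  0  1  2  3  4  5  6  7  8  9 10 11 12 13 14 15
G :  0  1  0  1  2  3  2  0  1  0  1  2  3  2  0  1
G(n+7) = G(n) holds for n = 0,…,5 (a full window of length max(S) = 6), so the sequence is purely periodic with period 7.

7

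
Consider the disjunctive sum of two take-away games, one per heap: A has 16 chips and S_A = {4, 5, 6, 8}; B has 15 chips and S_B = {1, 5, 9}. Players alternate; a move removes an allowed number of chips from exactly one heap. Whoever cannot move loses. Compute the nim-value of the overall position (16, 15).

Heap A, S = {4, 5, 6, 8}:
n :  0  1  2  3  4  5  6  7  8  9 10 11 12 13 14 15 16
G :  0  0  0  0  1  1  1  1  2  2  2  2  0  0  0  0  1
G_A(16) = 1.
Heap B, S = {1, 5, 9}:
G(0) = 0
G(1) = mex{0} = 1
G(2) = mex{1} = 0
G(3) = mex{0} = 1
G(4) = mex{1} = 0
G(5) = mex{0,0} = 1
G(6) = mex{1,1} = 0
G(7) = mex{0,0} = 1
G(8) = mex{1,1} = 0
G(9) = mex{0,0,0} = 1
G(10) = mex{1,1,1} = 0
G(11) = mex{0,0,0} = 1
G(12) = mex{1,1,1} = 0
G(13) = mex{0,0,0} = 1
G(14) = mex{1,1,1} = 0
G(15) = mex{0,0,0} = 1
G_B(15) = 1.
Combined Grundy value = 1 ⊕ 1 = 0.

0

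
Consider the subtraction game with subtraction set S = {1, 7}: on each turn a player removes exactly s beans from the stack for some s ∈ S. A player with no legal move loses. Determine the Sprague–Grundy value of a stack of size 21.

1

n :  0  1  2  3  4  5  6  7  8  9 10 11 12 13 14 15 16 17 18 19 20 21
G :  0  1  0  1  0  1  0  1  0  1  0  1  0  1  0  1  0  1  0  1  0  1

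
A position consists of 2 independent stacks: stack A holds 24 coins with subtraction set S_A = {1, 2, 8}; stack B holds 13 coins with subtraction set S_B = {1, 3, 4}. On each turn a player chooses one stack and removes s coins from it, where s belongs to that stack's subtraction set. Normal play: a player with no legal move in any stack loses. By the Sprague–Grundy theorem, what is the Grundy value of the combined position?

2

Stack A, S = {1, 2, 8}:
n :  0  1  2  3  4  5  6  7  8  9 10 11 12 13 14 15 16 17 18 19 20 21 22 23 24
G :  0  1  2  0  1  2  0  1  2  0  1  2  0  1  2  0  1  2  0  1  2  0  1  2  0
G_A(24) = 0.
Stack B, S = {1, 3, 4}:
G(0) = 0
G(1) = mex{0} = 1
G(2) = mex{1} = 0
G(3) = mex{0,0} = 1
G(4) = mex{1,1,0} = 2
G(5) = mex{2,0,1} = 3
G(6) = mex{3,1,0} = 2
G(7) = mex{2,2,1} = 0
G(8) = mex{0,3,2} = 1
G(9) = mex{1,2,3} = 0
G(10) = mex{0,0,2} = 1
G(11) = mex{1,1,0} = 2
G(12) = mex{2,0,1} = 3
G(13) = mex{3,1,0} = 2
G_B(13) = 2.
Combined Grundy value = 0 ⊕ 2 = 2.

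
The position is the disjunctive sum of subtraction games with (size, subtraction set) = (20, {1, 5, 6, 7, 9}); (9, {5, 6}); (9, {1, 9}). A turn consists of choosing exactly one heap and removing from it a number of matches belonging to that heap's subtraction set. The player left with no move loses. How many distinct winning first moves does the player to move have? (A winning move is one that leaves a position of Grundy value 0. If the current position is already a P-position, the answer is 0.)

1

Heap A, S = {1, 5, 6, 7, 9}:
G(0) = 0
G(1) = mex{0} = 1
G(2) = mex{1} = 0
G(3) = mex{0} = 1
G(4) = mex{1} = 0
G(5) = mex{0,0} = 1
G(6) = mex{1,1,0} = 2
G(7) = mex{2,0,1,0} = 3
G(8) = mex{3,1,0,1} = 2
G(9) = mex{2,0,1,0,0} = 3
G(10) = mex{3,1,0,1,1} = 2
G(11) = mex{2,2,1,0,0} = 3
G(12) = mex{3,3,2,1,1} = 0
G(13) = mex{0,2,3,2,0} = 1
G(14) = mex{1,3,2,3,1} = 0
G(15) = mex{0,2,3,2,2} = 1
G(16) = mex{1,3,2,3,3} = 0
G(17) = mex{0,0,3,2,2} = 1
G(18) = mex{1,1,0,3,3} = 2
G(19) = mex{2,0,1,0,2} = 3
G(20) = mex{3,1,0,1,3} = 2
G_A(20) = 2.
Heap B, S = {5, 6}:
n : 0 1 2 3 4 5 6 7 8 9
G : 0 0 0 0 0 1 1 1 1 1
G_B(9) = 1.
Heap C, S = {1, 9}:
G(0) = 0
G(1) = mex{0} = 1
G(2) = mex{1} = 0
G(3) = mex{0} = 1
G(4) = mex{1} = 0
G(5) = mex{0} = 1
G(6) = mex{1} = 0
G(7) = mex{0} = 1
G(8) = mex{1} = 0
G(9) = mex{0,0} = 1
G_C(9) = 1.
Combined Grundy value = 2 ⊕ 1 ⊕ 1 = 2.
A winning move leaves total XOR = 0, i.e. changes one component's Grundy value g to g ⊕ X where X is the current total.
Heap A: need g' = 2⊕2 = 0. Options: 20−1→G=3, 20−5→G=1, 20−6→G=0, 20−7→G=1, 20−9→G=3. Hits: 1.
Heap B: need g' = 1⊕2 = 3. Options: 9−5→G=0, 9−6→G=0. Hits: 0.
Heap C: need g' = 1⊕2 = 3. Options: 9−1→G=0, 9−9→G=0. Hits: 0.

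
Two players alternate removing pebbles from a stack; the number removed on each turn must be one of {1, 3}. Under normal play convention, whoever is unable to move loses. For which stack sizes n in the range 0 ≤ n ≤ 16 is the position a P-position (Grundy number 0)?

n :  0  1  2  3  4  5  6  7  8  9 10 11 12 13 14 15 16
G :  0  1  0  1  0  1  0  1  0  1  0  1  0  1  0  1  0
P-positions are exactly the n with G(n) = 0.

0, 2, 4, 6, 8, 10, 12, 14, 16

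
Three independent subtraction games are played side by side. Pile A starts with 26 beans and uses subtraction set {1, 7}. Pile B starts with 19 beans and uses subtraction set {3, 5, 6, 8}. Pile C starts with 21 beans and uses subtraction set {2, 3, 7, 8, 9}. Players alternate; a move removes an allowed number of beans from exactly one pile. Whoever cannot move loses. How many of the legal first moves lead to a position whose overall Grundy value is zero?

Pile A, S = {1, 7}:
n :  0  1  2  3  4  5  6  7  8  9 10 11 12 13 14 15 16 17 18 19 20 21 22 23 24 25 26
G :  0  1  0  1  0  1  0  1  0  1  0  1  0  1  0  1  0  1  0  1  0  1  0  1  0  1  0
G_A(26) = 0.
Pile B, S = {3, 5, 6, 8}:
n :  0  1  2  3  4  5  6  7  8  9 10 11 12 13 14 15 16 17 18 19
G :  0  0  0  1  1  1  2  2  2  3  3  0  0  0  1  1  1  2  2  2
G_B(19) = 2.
Pile C, S = {2, 3, 7, 8, 9}:
n :  0  1  2  3  4  5  6  7  8  9 10 11 12 13 14 15 16 17 18 19 20 21
G :  0  0  1  1  2  0  0  1  1  2  2  0  3  1  2  2  0  0  1  1  2  0
G_C(21) = 0.
Combined Grundy value = 0 ⊕ 2 ⊕ 0 = 2.
A winning move leaves total XOR = 0, i.e. changes one component's Grundy value g to g ⊕ X where X is the current total.
Pile A: need g' = 0⊕2 = 2. Options: 26−1→G=1, 26−7→G=1. Hits: 0.
Pile B: need g' = 2⊕2 = 0. Options: 19−3→G=1, 19−5→G=1, 19−6→G=0, 19−8→G=0. Hits: 2.
Pile C: need g' = 0⊕2 = 2. Options: 21−2→G=1, 21−3→G=1, 21−7→G=2, 21−8→G=1, 21−9→G=3. Hits: 1.

3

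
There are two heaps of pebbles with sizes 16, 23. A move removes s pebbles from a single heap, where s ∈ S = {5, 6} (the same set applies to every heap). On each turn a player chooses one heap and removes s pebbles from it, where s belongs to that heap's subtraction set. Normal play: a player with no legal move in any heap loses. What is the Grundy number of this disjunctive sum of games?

1

All heaps use S = {5, 6}:
n :  0  1  2  3  4  5  6  7  8  9 10 11 12 13 14 15 16 17 18 19 20 21 22 23
G :  0  0  0  0  0  1  1  1  1  1  2  0  0  0  0  0  1  1  1  1  1  2  0  0
Heap A: G(16) = 1.
Heap B: G(23) = 0.
Combined Grundy value = 1 ⊕ 0 = 1.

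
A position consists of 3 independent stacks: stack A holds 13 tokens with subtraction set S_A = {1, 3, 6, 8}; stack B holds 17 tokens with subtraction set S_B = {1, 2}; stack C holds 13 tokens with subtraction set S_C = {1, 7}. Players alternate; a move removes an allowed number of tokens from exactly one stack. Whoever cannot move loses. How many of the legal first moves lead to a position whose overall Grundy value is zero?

2

Stack A, S = {1, 3, 6, 8}:
n :  0  1  2  3  4  5  6  7  8  9 10 11 12 13
G :  0  1  0  1  0  1  2  3  2  0  1  0  1  0
G_A(13) = 0.
Stack B, S = {1, 2}:
n :  0  1  2  3  4  5  6  7  8  9 10 11 12 13 14 15 16 17
G :  0  1  2  0  1  2  0  1  2  0  1  2  0  1  2  0  1  2
G_B(17) = 2.
Stack C, S = {1, 7}:
n :  0  1  2  3  4  5  6  7  8  9 10 11 12 13
G :  0  1  0  1  0  1  0  1  0  1  0  1  0  1
G_C(13) = 1.
Combined Grundy value = 0 ⊕ 2 ⊕ 1 = 3.
A winning move leaves total XOR = 0, i.e. changes one component's Grundy value g to g ⊕ X where X is the current total.
Stack A: need g' = 0⊕3 = 3. Options: 13−1→G=1, 13−3→G=1, 13−6→G=3, 13−8→G=1. Hits: 1.
Stack B: need g' = 2⊕3 = 1. Options: 17−1→G=1, 17−2→G=0. Hits: 1.
Stack C: need g' = 1⊕3 = 2. Options: 13−1→G=0, 13−7→G=0. Hits: 0.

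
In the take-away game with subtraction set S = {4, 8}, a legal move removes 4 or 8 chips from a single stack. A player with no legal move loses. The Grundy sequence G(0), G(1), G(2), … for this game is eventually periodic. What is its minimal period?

12

G(0) = 0
G(1) = mex{} = 0
G(2) = mex{} = 0
G(3) = mex{} = 0
G(4) = mex{0} = 1
G(5) = mex{0} = 1
G(6) = mex{0} = 1
G(7) = mex{0} = 1
G(8) = mex{1,0} = 2
G(9) = mex{1,0} = 2
G(10) = mex{1,0} = 2
G(11) = mex{1,0} = 2
G(12) = mex{2,1} = 0
G(13) = mex{2,1} = 0
G(14) = mex{2,1} = 0
G(15) = mex{2,1} = 0
G(16) = mex{0,2} = 1
G(17) = mex{0,2} = 1
G(18) = mex{0,2} = 1
G(19) = mex{0,2} = 1
G(20) = mex{1,0} = 2
G(21) = mex{1,0} = 2
G(22) = mex{1,0} = 2
G(23) = mex{1,0} = 2
G(24) = mex{2,1} = 0
G(25) = mex{2,1} = 0
G(n+12) = G(n) holds for n = 0,…,7 (a full window of length max(S) = 8), so the sequence is purely periodic with period 12.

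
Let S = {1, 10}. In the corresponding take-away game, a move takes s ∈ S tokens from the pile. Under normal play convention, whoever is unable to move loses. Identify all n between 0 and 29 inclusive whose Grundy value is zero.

G(0) = 0
G(1) = mex{0} = 1
G(2) = mex{1} = 0
G(3) = mex{0} = 1
G(4) = mex{1} = 0
G(5) = mex{0} = 1
G(6) = mex{1} = 0
G(7) = mex{0} = 1
G(8) = mex{1} = 0
G(9) = mex{0} = 1
G(10) = mex{1,0} = 2
G(11) = mex{2,1} = 0
G(12) = mex{0,0} = 1
G(13) = mex{1,1} = 0
G(14) = mex{0,0} = 1
G(15) = mex{1,1} = 0
G(16) = mex{0,0} = 1
G(17) = mex{1,1} = 0
G(18) = mex{0,0} = 1
G(19) = mex{1,1} = 0
G(20) = mex{0,2} = 1
G(21) = mex{1,0} = 2
G(22) = mex{2,1} = 0
G(23) = mex{0,0} = 1
G(24) = mex{1,1} = 0
G(25) = mex{0,0} = 1
G(26) = mex{1,1} = 0
G(27) = mex{0,0} = 1
G(28) = mex{1,1} = 0
G(29) = mex{0,0} = 1
P-positions are exactly the n with G(n) = 0.

0, 2, 4, 6, 8, 11, 13, 15, 17, 19, 22, 24, 26, 28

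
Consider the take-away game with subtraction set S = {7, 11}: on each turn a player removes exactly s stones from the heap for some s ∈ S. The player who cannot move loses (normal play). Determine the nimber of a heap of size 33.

n :  0  1  2  3  4  5  6  7  8  9 10 11 12 13 14 15 16 17 18 19 20 21 22 23 24 25 26 27 28 29 30 31 32 33
G :  0  0  0  0  0  0  0  1  1  1  1  1  1  1  2  2  2  2  0  0  0  0  0  0  0  1  1  1  1  1  1  1  2  2

2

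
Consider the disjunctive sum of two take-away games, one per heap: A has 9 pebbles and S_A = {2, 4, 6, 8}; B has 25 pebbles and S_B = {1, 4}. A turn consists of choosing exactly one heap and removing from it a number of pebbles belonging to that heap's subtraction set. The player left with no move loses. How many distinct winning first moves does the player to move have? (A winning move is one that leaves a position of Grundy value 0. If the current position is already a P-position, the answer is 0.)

1

Heap A, S = {2, 4, 6, 8}:
G(0) = 0
G(1) = mex{} = 0
G(2) = mex{0} = 1
G(3) = mex{0} = 1
G(4) = mex{1,0} = 2
G(5) = mex{1,0} = 2
G(6) = mex{2,1,0} = 3
G(7) = mex{2,1,0} = 3
G(8) = mex{3,2,1,0} = 4
G(9) = mex{3,2,1,0} = 4
G_A(9) = 4.
Heap B, S = {1, 4}:
G(0) = 0
G(1) = mex{0} = 1
G(2) = mex{1} = 0
G(3) = mex{0} = 1
G(4) = mex{1,0} = 2
G(5) = mex{2,1} = 0
G(6) = mex{0,0} = 1
G(7) = mex{1,1} = 0
G(8) = mex{0,2} = 1
G(9) = mex{1,0} = 2
G(10) = mex{2,1} = 0
G(11) = mex{0,0} = 1
G(12) = mex{1,1} = 0
G(13) = mex{0,2} = 1
G(14) = mex{1,0} = 2
G(15) = mex{2,1} = 0
G(16) = mex{0,0} = 1
G(17) = mex{1,1} = 0
G(18) = mex{0,2} = 1
G(19) = mex{1,0} = 2
G(20) = mex{2,1} = 0
G(21) = mex{0,0} = 1
G(22) = mex{1,1} = 0
G(23) = mex{0,2} = 1
G(24) = mex{1,0} = 2
G(25) = mex{2,1} = 0
G_B(25) = 0.
Combined Grundy value = 4 ⊕ 0 = 4.
A winning move leaves total XOR = 0, i.e. changes one component's Grundy value g to g ⊕ X where X is the current total.
Heap A: need g' = 4⊕4 = 0. Options: 9−2→G=3, 9−4→G=2, 9−6→G=1, 9−8→G=0. Hits: 1.
Heap B: need g' = 0⊕4 = 4. Options: 25−1→G=2, 25−4→G=1. Hits: 0.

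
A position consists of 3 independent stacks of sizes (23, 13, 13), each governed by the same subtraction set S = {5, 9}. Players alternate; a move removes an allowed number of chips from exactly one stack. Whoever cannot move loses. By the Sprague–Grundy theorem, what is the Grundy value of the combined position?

All stacks use S = {5, 9}:
n :  0  1  2  3  4  5  6  7  8  9 10 11 12 13 14 15 16 17 18 19 20 21 22 23
G :  0  0  0  0  0  1  1  1  1  1  2  2  2  2  0  0  0  0  0  1  1  1  1  1
Stack A: G(23) = 1.
Stack B: G(13) = 2.
Stack C: G(13) = 2.
Combined Grundy value = 1 ⊕ 2 ⊕ 2 = 1.

1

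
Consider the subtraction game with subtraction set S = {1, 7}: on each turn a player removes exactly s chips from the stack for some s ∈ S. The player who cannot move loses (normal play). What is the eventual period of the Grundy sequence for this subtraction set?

n :  0  1  2  3  4  5  6  7  8  9 10 11 12 13 14
G :  0  1  0  1  0  1  0  1  0  1  0  1  0  1  0
G(n+2) = G(n) holds for n = 0,…,6 (a full window of length max(S) = 7), so the sequence is purely periodic with period 2.

2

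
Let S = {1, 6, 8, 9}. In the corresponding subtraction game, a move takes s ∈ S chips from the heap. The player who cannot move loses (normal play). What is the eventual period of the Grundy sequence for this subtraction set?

17

n :  0  1  2  3  4  5  6  7  8  9 10 11 12 13 14 15 16 17 18 19 20 21 22 23 24 25 26 27 28 29 30 31 32 33 34 35
G :  0  1  0  1  0  1  2  0  1  2  3  2  3  2  0  1  2  0  1  0  1  0  1  2  0  1  2  3  2  3  2  0  1  2  0  1
G(n+17) = G(n) holds for n = 0,…,8 (a full window of length max(S) = 9), so the sequence is purely periodic with period 17.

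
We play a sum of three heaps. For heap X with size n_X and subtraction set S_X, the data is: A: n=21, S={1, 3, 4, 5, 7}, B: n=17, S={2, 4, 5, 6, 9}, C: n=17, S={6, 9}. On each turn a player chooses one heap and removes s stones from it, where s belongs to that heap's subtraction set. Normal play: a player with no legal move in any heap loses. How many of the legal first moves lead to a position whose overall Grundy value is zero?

0

Heap A, S = {1, 3, 4, 5, 7}:
G(0) = 0
G(1) = mex{0} = 1
G(2) = mex{1} = 0
G(3) = mex{0,0} = 1
G(4) = mex{1,1,0} = 2
G(5) = mex{2,0,1,0} = 3
G(6) = mex{3,1,0,1} = 2
G(7) = mex{2,2,1,0,0} = 3
G(8) = mex{3,3,2,1,1} = 0
G(9) = mex{0,2,3,2,0} = 1
G(10) = mex{1,3,2,3,1} = 0
G(11) = mex{0,0,3,2,2} = 1
G(12) = mex{1,1,0,3,3} = 2
G(13) = mex{2,0,1,0,2} = 3
G(14) = mex{3,1,0,1,3} = 2
G(15) = mex{2,2,1,0,0} = 3
G(16) = mex{3,3,2,1,1} = 0
G(17) = mex{0,2,3,2,0} = 1
G(18) = mex{1,3,2,3,1} = 0
G(19) = mex{0,0,3,2,2} = 1
G(20) = mex{1,1,0,3,3} = 2
G(21) = mex{2,0,1,0,2} = 3
G_A(21) = 3.
Heap B, S = {2, 4, 5, 6, 9}:
n :  0  1  2  3  4  5  6  7  8  9 10 11 12 13 14 15 16 17
G :  0  0  1  1  2  2  3  3  0  4  1  0  2  1  3  2  4  3
G_B(17) = 3.
Heap C, S = {6, 9}:
n :  0  1  2  3  4  5  6  7  8  9 10 11 12 13 14 15 16 17
G :  0  0  0  0  0  0  1  1  1  1  1  1  2  2  2  0  0  0
G_C(17) = 0.
Combined Grundy value = 3 ⊕ 3 ⊕ 0 = 0.
A winning move leaves total XOR = 0, i.e. changes one component's Grundy value g to g ⊕ X where X is the current total.
Heap A: target g' = 3⊕0 = 3, but every legal move changes the Grundy value (mex property), so 0 moves.
Heap B: target g' = 3⊕0 = 3, but every legal move changes the Grundy value (mex property), so 0 moves.
Heap C: target g' = 0⊕0 = 0, but every legal move changes the Grundy value (mex property), so 0 moves.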